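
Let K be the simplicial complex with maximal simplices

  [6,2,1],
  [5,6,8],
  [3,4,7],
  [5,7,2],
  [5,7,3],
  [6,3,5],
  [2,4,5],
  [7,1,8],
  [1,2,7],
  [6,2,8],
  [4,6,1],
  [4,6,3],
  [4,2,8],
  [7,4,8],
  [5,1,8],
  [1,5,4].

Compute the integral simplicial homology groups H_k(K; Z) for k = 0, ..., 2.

H_0 ≅ Z,  H_1 ≅ Z^2,  H_2 ≅ Z.

Order the vertices as 1 < 2 < 3 < 4 < 5 < 6 < 7 < 8. Listing each simplex with vertices in this order, K has dimension 2 with simplices:

  0-simplices (8): [1], [2], [3], [4], [5], [6], [7], [8]
  1-simplices (24): (24 of them)
  2-simplices (16): [1,2,6], [1,2,7], [1,4,5], [1,4,6], [1,5,8], [1,7,8], [2,4,5], [2,4,8], [2,5,7], [2,6,8], [3,4,6], [3,4,7], [3,5,6], [3,5,7], [4,7,8], [5,6,8]

so the chain groups are C_0 ≅ Z^8, C_1 ≅ Z^24, C_2 ≅ Z^16.

The boundary map ∂_1: C_1 → C_0 maps an edge to its endpoints' difference, ∂[p,q] = q − p. For instance
  ∂[3,7] = [7] − [3].
The 8×24 boundary matrix has rank 7 and Smith normal form diag(1,1,1,1,1,1,1).

The boundary map ∂_2: C_2 → C_1 acts by ∂[p,q,r] = [q,r] − [p,r] + [p,q]. For instance
  ∂[3,5,7] = [5,7] − [3,7] + [3,5],
  ∂[1,7,8] = [7,8] − [1,8] + [1,7].
As a 24×16 matrix over Z this has rank 15, with invariant factors (1,1,1,1,1,1,1,1,1,1,1,1,1,1,1).

Now H_k = ker ∂_k / im ∂_{k+1}, so:

  H_0: rank C_0 − rank ∂_1 = 8 − 7 = 1, and the invariant factors of ∂_1 are all 1, so H_0 = Z.
  H_1: rank ker ∂_1 − rank ∂_2 = (24 − 7) − 15 = 2, and the invariant factors of ∂_2 are all 1, so H_1 = Z^2.
  H_2: rank ker ∂_2 − rank ∂_3 = (16 − 15) − 0 = 1, and there is no ∂_3, so H_2 = Z.

(K is a triangulation of the torus T^2.)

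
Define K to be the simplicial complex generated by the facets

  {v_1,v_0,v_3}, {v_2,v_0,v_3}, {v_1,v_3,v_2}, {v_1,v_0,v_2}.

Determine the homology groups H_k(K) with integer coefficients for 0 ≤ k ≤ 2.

H_0 ≅ Z,  H_1 = 0,  H_2 ≅ Z.

Take the total order v_0 < v_1 < v_2 < v_3 on the vertex set. Then K (dimension 2) consists of the simplices:

  0-simplices (4): [v_0], [v_1], [v_2], [v_3]
  1-simplices (6): [v_0,v_1], [v_0,v_2], [v_0,v_3], [v_1,v_2], [v_1,v_3], [v_2,v_3]
  2-simplices (4): [v_0,v_1,v_2], [v_0,v_1,v_3], [v_0,v_2,v_3], [v_1,v_2,v_3]

giving chain groups C_0 ≅ Z^4, C_1 ≅ Z^6, C_2 ≅ Z^4.

∂_1: C_1 → C_0 is given by ∂[p,q] = [q] − [p]. For instance
  ∂[v_1,v_2] = [v_2] − [v_1].
The resulting 4×6 matrix has rank 3, and its Smith normal form has invariant factors (1,1,1).

The boundary map ∂_2: C_2 → C_1 acts by ∂[p,q,r] = [q,r] − [p,r] + [p,q]. For instance
  ∂[v_0,v_2,v_3] = [v_2,v_3] − [v_0,v_3] + [v_0,v_2],
  ∂[v_1,v_2,v_3] = [v_2,v_3] − [v_1,v_3] + [v_1,v_2].
The resulting 6×4 matrix has rank 3, and its Smith normal form has invariant factors (1,1,1).

Now H_k = ker ∂_k / im ∂_{k+1}, so:

  H_0: rank C_0 − rank ∂_1 = 4 − 3 = 1, and the invariant factors of ∂_1 are all 1, so H_0 ≅ Z.
  H_1: rank ker ∂_1 − rank ∂_2 = (6 − 3) − 3 = 0, and the invariant factors of ∂_2 are all 1, so H_1 ≅ 0.
  H_2: rank ker ∂_2 − rank ∂_3 = (4 − 3) − 0 = 1, and there is no ∂_3, so H_2 ≅ Z.

As a check, the Euler characteristic is 4 − 6 + 4 = 2, which agrees with 1 − 0 + 1 = 2.
(K is a triangulation of the 2-sphere S^2.)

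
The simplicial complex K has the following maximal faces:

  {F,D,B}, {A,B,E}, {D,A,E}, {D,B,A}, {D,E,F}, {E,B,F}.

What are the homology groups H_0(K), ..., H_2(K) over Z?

H_0 = Z,  H_1 = 0,  H_2 = Z.

We work with the vertex ordering A < B < D < E < F. The simplices of K, each written with vertices in increasing order, are:

  0-simplices (5): A, B, D, E, F
  1-simplices (9): AB, AD, AE, BD, BE, BF, DE, DF, EF
  2-simplices (6): ABD, ABE, ADE, BDF, BEF, DEF

Hence C_0 ≅ Z^5, C_1 ≅ Z^9, C_2 ≅ Z^6.

∂_1: C_1 → C_0 maps an edge to its endpoints' difference, ∂[p,q] = q − p. For instance
  ∂DE = E − D.
The 5×9 boundary matrix has rank 4 and Smith normal form diag(1,1,1,1).

∂_2: C_2 → C_1 maps a triangle to the signed sum of its edges. For instance
  ∂BEF = EF − BF + BE,
  ∂DEF = EF − DF + DE.
The 9×6 boundary matrix has rank 5 and Smith normal form diag(1,1,1,1,1).

From H_k ≅ ker(∂_k) / im(∂_{k+1}) we obtain:

  H_0: rank C_0 − rank ∂_1 = 5 − 4 = 1, and the invariant factors of ∂_1 are all 1, so H_0 ≅ Z.
  H_1: rank ker ∂_1 − rank ∂_2 = (9 − 4) − 5 = 0, and the invariant factors of ∂_2 are all 1, so H_1 ≅ 0.
  H_2: rank ker ∂_2 − rank ∂_3 = (6 − 5) − 0 = 1, and there is no ∂_3, so H_2 ≅ Z.

As a check, the Euler characteristic is 5 − 9 + 6 = 2, which agrees with 1 − 0 + 1 = 2.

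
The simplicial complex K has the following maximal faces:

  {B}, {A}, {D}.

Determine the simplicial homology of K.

H_0 ≅ Z^3.

We work with the vertex ordering A < B < D. The simplices of K, each written with vertices in increasing order, are:

  0-simplices (3): A, B, D

giving chain groups C_0 ≅ Z^3.

From H_k ≅ ker(∂_k) / im(∂_{k+1}) we obtain:

  H_0: rank C_0 − rank ∂_1 = 3 − 0 = 3, and there is no ∂_1, so H_0 ≅ Z^3.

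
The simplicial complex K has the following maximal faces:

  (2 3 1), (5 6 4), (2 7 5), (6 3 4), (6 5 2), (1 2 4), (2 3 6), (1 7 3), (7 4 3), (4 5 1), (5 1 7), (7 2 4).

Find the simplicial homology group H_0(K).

We work with the vertex ordering 1 < 2 < 3 < 4 < 5 < 6 < 7. The simplices of K, each written with vertices in increasing order, are:

  0-simplices (7): [1], [2], [3], [4], [5], [6], [7]
  1-simplices (18): [1,2], [1,3], [1,4], [1,5], [1,7], [2,3], [2,4], [2,5], [2,6], [2,7], [3,4], [3,6], [3,7], [4,5], [4,6], [4,7], [5,6], [5,7]
  2-simplices (12): [1,2,3], [1,2,4], [1,3,7], [1,4,5], [1,5,7], [2,3,6], [2,4,7], [2,5,6], [2,5,7], [3,4,6], [3,4,7], [4,5,6]

Hence C_0 ≅ Z^7, C_1 ≅ Z^18, C_2 ≅ Z^12.

∂_1: C_1 → C_0 sends each edge [p,q] (with p < q) to q − p.
The 7×18 boundary matrix has rank 6 and Smith normal form diag(1,1,1,1,1,1).

Boundary ∂_2: C_2 → C_1 sends each 2-simplex [p,q,r] to [q,r] − [p,r] + [p,q]. For instance
  ∂[1,2,3] = [2,3] − [1,3] + [1,2],
  ∂[4,5,6] = [5,6] − [4,6] + [4,5].
The 18×12 boundary matrix has rank 12 and Smith normal form diag(1,1,1,1,1,1,1,1,1,1,1,2).

Computing H_k = (kernel of ∂_k) / (image of ∂_{k+1}):

  H_0: rank C_0 − rank ∂_1 = 7 − 6 = 1, and the invariant factors of ∂_1 are all 1, so H_0 = Z.

(K is a triangulation of the real projective plane RP^2.)

H_0 = Z.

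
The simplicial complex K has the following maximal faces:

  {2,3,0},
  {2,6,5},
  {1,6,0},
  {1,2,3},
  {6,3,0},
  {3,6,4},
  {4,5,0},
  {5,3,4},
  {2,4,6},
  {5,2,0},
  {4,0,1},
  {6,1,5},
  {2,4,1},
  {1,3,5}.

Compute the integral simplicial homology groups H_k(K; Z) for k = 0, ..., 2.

H_0 = Z,  H_1 = Z^2,  H_2 = Z.

K has 7 vertices, 21 edges, 14 triangles.
rank ∂_0 = 0, rank ∂_1 = 6 ⇒ b_0 = 7 − 0 − 6 = 1; all invariant factors of ∂_1 are 1 so no torsion. So H_0 = Z.
rank ∂_1 = 6, rank ∂_2 = 13 ⇒ b_1 = 21 − 6 − 13 = 2; all invariant factors of ∂_2 are 1 so no torsion. So H_1 = Z^2.
rank ∂_2 = 13, rank ∂_3 = 0 ⇒ b_2 = 14 − 13 − 0 = 1. So H_2 = Z.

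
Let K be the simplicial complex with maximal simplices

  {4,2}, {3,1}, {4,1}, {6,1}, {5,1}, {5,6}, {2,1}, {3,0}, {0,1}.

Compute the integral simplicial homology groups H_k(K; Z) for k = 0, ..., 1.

K has 7 vertices, 9 edges.
rank ∂_0 = 0, rank ∂_1 = 6 ⇒ b_0 = 7 − 0 − 6 = 1; all invariant factors of ∂_1 are 1 so no torsion. So H_0 ≅ Z.
rank ∂_1 = 6, rank ∂_2 = 0 ⇒ b_1 = 9 − 6 − 0 = 3. So H_1 ≅ Z^3.

H_0 ≅ Z,  H_1 ≅ Z^3.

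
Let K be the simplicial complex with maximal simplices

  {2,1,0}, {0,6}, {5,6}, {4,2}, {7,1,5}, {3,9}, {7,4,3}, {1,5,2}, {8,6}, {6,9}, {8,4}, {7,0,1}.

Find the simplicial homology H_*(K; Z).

K has 10 vertices, 18 edges, 5 triangles.
rank ∂_0 = 0, rank ∂_1 = 9 ⇒ b_0 = 10 − 0 − 9 = 1; all invariant factors of ∂_1 are 1 so no torsion. So H_0 = Z.
rank ∂_1 = 9, rank ∂_2 = 5 ⇒ b_1 = 18 − 9 − 5 = 4; all invariant factors of ∂_2 are 1 so no torsion. So H_1 = Z^4.
rank ∂_2 = 5, rank ∂_3 = 0 ⇒ b_2 = 5 − 5 − 0 = 0. So H_2 = 0.

H_0 ≅ Z,  H_1 ≅ Z^4,  H_2 = 0.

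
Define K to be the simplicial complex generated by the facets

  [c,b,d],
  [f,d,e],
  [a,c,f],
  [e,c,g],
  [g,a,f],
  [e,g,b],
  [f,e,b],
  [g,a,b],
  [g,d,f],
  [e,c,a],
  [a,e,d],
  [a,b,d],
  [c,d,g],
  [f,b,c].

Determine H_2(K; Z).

Fix the vertex order a < b < c < d < e < f < g and write every simplex with vertices in increasing order. Then dim K = 2 and the simplices of K are:

  0-simplices (7): a, b, c, d, e, f, g
  1-simplices (21): ab, ac, ad, ae, af, ag, bc, bd, be, bf, bg, cd, ce, cf, cg, de, df, dg, ef, eg, fg
  2-simplices (14): abd, abg, ace, acf, ade, afg, bcd, bcf, bef, beg, cdg, ceg, def, dfg

giving chain groups C_0 ≅ Z^7, C_1 ≅ Z^21, C_2 ≅ Z^14.

Boundary ∂_1: C_1 → C_0 is given by ∂[p,q] = [q] − [p]. For instance
  ∂ad = d − a.
The 7×21 boundary matrix has rank 6 and Smith normal form diag(1,1,1,1,1,1).

The boundary map ∂_2: C_2 → C_1 acts by ∂[p,q,r] = [q,r] − [p,r] + [p,q]. For instance
  ∂ace = ce − ae + ac,
  ∂acf = cf − af + ac.
As a 21×14 matrix over Z this has rank 13, with invariant factors (1,1,1,1,1,1,1,1,1,1,1,1,1).

Reading off H_k = ker ∂_k / im ∂_{k+1}:

  H_2: rank ker ∂_2 − rank ∂_3 = (14 − 13) − 0 = 1, and there is no ∂_3, so H_2 = Z.

(K is a triangulation of the torus T^2.)

H_2 = Z.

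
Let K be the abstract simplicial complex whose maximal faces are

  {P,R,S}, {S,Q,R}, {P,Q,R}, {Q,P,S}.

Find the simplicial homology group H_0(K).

Fix the vertex order P < Q < R < S and write every simplex with vertices in increasing order. Then dim K = 2 and the simplices of K are:

  0-simplices (4): P, Q, R, S
  1-simplices (6): PQ, PR, PS, QR, QS, RS
  2-simplices (4): PQR, PQS, PRS, QRS

giving chain groups C_0 ≅ Z^4, C_1 ≅ Z^6, C_2 ≅ Z^4.

∂_1: C_1 → C_0 sends each edge [p,q] (with p < q) to q − p.
This gives a 4×6 integer matrix of rank 3; reducing to Smith normal form yields diagonal entries (1,1,1).

∂_2: C_2 → C_1 acts by ∂[p,q,r] = [q,r] − [p,r] + [p,q]. For instance
  ∂PQS = QS − PS + PQ,
  ∂PRS = RS − PS + PR.
As a 6×4 matrix over Z this has rank 3, with invariant factors (1,1,1).

Now H_k = ker ∂_k / im ∂_{k+1}, so:

  H_0: rank C_0 − rank ∂_1 = 4 − 3 = 1, and the invariant factors of ∂_1 are all 1, so H_0 = Z.

H_0 = Z.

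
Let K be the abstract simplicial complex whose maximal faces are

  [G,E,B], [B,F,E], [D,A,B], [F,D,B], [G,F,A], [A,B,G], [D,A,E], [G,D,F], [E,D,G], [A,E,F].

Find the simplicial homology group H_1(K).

Order the vertices as A < B < D < E < F < G. Listing each simplex with vertices in this order, K has dimension 2 with simplices:

  0-simplices (6): A, B, D, E, F, G
  1-simplices (15): AB, AD, AE, AF, AG, BD, BE, BF, BG, DE, DF, DG, EF, EG, FG
  2-simplices (10): ABD, ABG, ADE, AEF, AFG, BDF, BEF, BEG, DEG, DFG

Hence C_0 ≅ Z^6, C_1 ≅ Z^15, C_2 ≅ Z^10.

The boundary map ∂_1: C_1 → C_0 sends each edge [p,q] (with p < q) to q − p. For instance
  ∂FG = G − F.
This gives a 6×15 integer matrix of rank 5; reducing to Smith normal form yields diagonal entries (1,1,1,1,1).

The boundary map ∂_2: C_2 → C_1 sends each 2-simplex [p,q,r] to [q,r] − [p,r] + [p,q]. For instance
  ∂AFG = FG − AG + AF,
  ∂DFG = FG − DG + DF.
As a 15×10 matrix over Z this has rank 10, with invariant factors (1,1,1,1,1,1,1,1,1,2).

Now H_k = ker ∂_k / im ∂_{k+1}, so:

  H_1: rank ker ∂_1 − rank ∂_2 = (15 − 5) − 10 = 0, and ∂_2 has invariant factor 2 > 1, so H_1 ≅ Z/2Z.

(K is a triangulation of the real projective plane RP^2.)

H_1 ≅ Z/2Z.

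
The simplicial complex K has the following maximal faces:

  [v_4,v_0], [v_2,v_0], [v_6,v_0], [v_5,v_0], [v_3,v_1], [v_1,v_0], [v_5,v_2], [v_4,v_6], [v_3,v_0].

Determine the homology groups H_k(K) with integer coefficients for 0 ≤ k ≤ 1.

H_0 ≅ Z,  H_1 ≅ Z^3.

K has 7 vertices, 9 edges.
rank ∂_0 = 0, rank ∂_1 = 6 ⇒ b_0 = 7 − 0 − 6 = 1; all invariant factors of ∂_1 are 1 so no torsion. So H_0 ≅ Z.
rank ∂_1 = 6, rank ∂_2 = 0 ⇒ b_1 = 9 − 6 − 0 = 3. So H_1 ≅ Z^3.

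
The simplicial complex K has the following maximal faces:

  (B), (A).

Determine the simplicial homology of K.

Order the vertices as A < B. Listing each simplex with vertices in this order, K has dimension 0 with simplices:

  0-simplices (2): A, B

so the chain groups are C_0 ≅ Z^2.

Now H_k = ker ∂_k / im ∂_{k+1}, so:

  H_0: rank C_0 − rank ∂_1 = 2 − 0 = 2, and there is no ∂_1, so H_0 ≅ Z^2.

H_0 = Z^2.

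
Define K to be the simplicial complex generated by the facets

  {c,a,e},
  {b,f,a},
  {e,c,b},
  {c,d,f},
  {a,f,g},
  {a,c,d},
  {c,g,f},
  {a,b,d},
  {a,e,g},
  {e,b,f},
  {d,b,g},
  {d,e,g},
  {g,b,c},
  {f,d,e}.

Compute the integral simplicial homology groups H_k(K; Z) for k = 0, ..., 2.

H_0 ≅ Z,  H_1 ≅ Z^2,  H_2 ≅ Z.

Fix the vertex order a < b < c < d < e < f < g and write every simplex with vertices in increasing order. Then dim K = 2 and the simplices of K are:

  0-simplices (7): a, b, c, d, e, f, g
  1-simplices (21): ab, ac, ad, ae, af, ag, bc, bd, be, bf, bg, cd, ce, cf, cg, de, df, dg, ef, eg, fg
  2-simplices (14): abd, abf, acd, ace, aeg, afg, bce, bcg, bdg, bef, cdf, cfg, def, deg

giving chain groups C_0 ≅ Z^7, C_1 ≅ Z^21, C_2 ≅ Z^14.

The boundary map ∂_1: C_1 → C_0 sends each edge [p,q] (with p < q) to q − p.
As a 7×21 matrix over Z this has rank 6, with invariant factors (1,1,1,1,1,1).

The boundary map ∂_2: C_2 → C_1 maps a triangle to the signed sum of its edges. For instance
  ∂bdg = dg − bg + bd,
  ∂abf = bf − af + ab.
The resulting 21×14 matrix has rank 13, and its Smith normal form has invariant factors (1,1,1,1,1,1,1,1,1,1,1,1,1).

Reading off H_k = ker ∂_k / im ∂_{k+1}:

  H_0: rank C_0 − rank ∂_1 = 7 − 6 = 1, and the invariant factors of ∂_1 are all 1, so H_0 ≅ Z.
  H_1: rank ker ∂_1 − rank ∂_2 = (21 − 6) − 13 = 2, and the invariant factors of ∂_2 are all 1, so H_1 ≅ Z^2.
  H_2: rank ker ∂_2 − rank ∂_3 = (14 − 13) − 0 = 1, and there is no ∂_3, so H_2 ≅ Z.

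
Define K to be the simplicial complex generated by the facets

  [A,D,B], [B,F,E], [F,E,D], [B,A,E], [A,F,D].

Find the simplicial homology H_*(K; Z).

H_0 ≅ Z,  H_1 ≅ Z,  H_2 = 0.

Order the vertices as A < B < D < E < F. Listing each simplex with vertices in this order, K has dimension 2 with simplices:

  0-simplices (5): A, B, D, E, F
  1-simplices (10): AB, AD, AE, AF, BD, BE, BF, DE, DF, EF
  2-simplices (5): ABD, ABE, ADF, BEF, DEF

so the chain groups are C_0 ≅ Z^5, C_1 ≅ Z^10, C_2 ≅ Z^5.

Boundary ∂_1: C_1 → C_0 sends each edge [p,q] (with p < q) to q − p. For instance
  ∂BE = E − B.
As a 5×10 matrix over Z this has rank 4, with invariant factors (1,1,1,1).

Boundary ∂_2: C_2 → C_1 sends each 2-simplex [p,q,r] to [q,r] − [p,r] + [p,q]. For instance
  ∂ADF = DF − AF + AD,
  ∂DEF = EF − DF + DE.
As a 10×5 matrix over Z this has rank 5, with invariant factors (1,1,1,1,1).

Reading off H_k = ker ∂_k / im ∂_{k+1}:

  H_0: rank C_0 − rank ∂_1 = 5 − 4 = 1, and the invariant factors of ∂_1 are all 1, so H_0 ≅ Z.
  H_1: rank ker ∂_1 − rank ∂_2 = (10 − 4) − 5 = 1, and the invariant factors of ∂_2 are all 1, so H_1 ≅ Z.
  H_2: rank ker ∂_2 − rank ∂_3 = (5 − 5) − 0 = 0, and there is no ∂_3, so H_2 ≅ 0.

As a check, the Euler characteristic is 5 − 10 + 5 = 0, which agrees with 1 − 1 + 0 = 0.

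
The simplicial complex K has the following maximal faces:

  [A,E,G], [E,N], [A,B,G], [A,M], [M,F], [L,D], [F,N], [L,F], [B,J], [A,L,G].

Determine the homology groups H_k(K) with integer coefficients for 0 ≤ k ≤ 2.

Take the total order A < B < D < E < F < G < J < L < M < N on the vertex set. Then K (dimension 2) consists of the simplices:

  0-simplices (10): A, B, D, E, F, G, J, L, M, N
  1-simplices (14): AB, AE, AG, AL, AM, BG, BJ, DL, EG, EN, FL, FM, FN, GL
  2-simplices (3): ABG, AEG, AGL

so the chain groups are C_0 ≅ Z^10, C_1 ≅ Z^14, C_2 ≅ Z^3.

The boundary map ∂_1: C_1 → C_0 maps an edge to its endpoints' difference, ∂[p,q] = q − p.
The resulting 10×14 matrix has rank 9, and its Smith normal form has invariant factors (1,1,1,1,1,1,1,1,1).

The boundary map ∂_2: C_2 → C_1 acts by ∂[p,q,r] = [q,r] − [p,r] + [p,q]. For instance
  ∂ABG = BG − AG + AB,
  ∂AEG = EG − AG + AE.
The resulting 14×3 matrix has rank 3, and its Smith normal form has invariant factors (1,1,1).

Now H_k = ker ∂_k / im ∂_{k+1}, so:

  H_0: rank C_0 − rank ∂_1 = 10 − 9 = 1, and the invariant factors of ∂_1 are all 1, so H_0 = Z.
  H_1: rank ker ∂_1 − rank ∂_2 = (14 − 9) − 3 = 2, and the invariant factors of ∂_2 are all 1, so H_1 = Z^2.
  H_2: rank ker ∂_2 − rank ∂_3 = (3 − 3) − 0 = 0, and there is no ∂_3, so H_2 = 0.

H_0 ≅ Z,  H_1 ≅ Z^2,  H_2 = 0.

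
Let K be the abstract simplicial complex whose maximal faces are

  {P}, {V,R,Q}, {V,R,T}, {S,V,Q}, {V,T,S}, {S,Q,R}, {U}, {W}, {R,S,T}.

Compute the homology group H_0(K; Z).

We work with the vertex ordering P < Q < R < S < T < U < V < W. The simplices of K, each written with vertices in increasing order, are:

  0-simplices (8): P, Q, R, S, T, U, V, W
  1-simplices (9): QR, QS, QV, RS, RT, RV, ST, SV, TV
  2-simplices (6): QRS, QRV, QSV, RST, RTV, STV

Hence C_0 ≅ Z^8, C_1 ≅ Z^9, C_2 ≅ Z^6.

∂_1: C_1 → C_0 is given by ∂[p,q] = [q] − [p].
The 8×9 boundary matrix has rank 4 and Smith normal form diag(1,1,1,1).

Boundary ∂_2: C_2 → C_1 sends each 2-simplex [p,q,r] to [q,r] − [p,r] + [p,q]. For instance
  ∂RTV = TV − RV + RT,
  ∂QRV = RV − QV + QR.
The resulting 9×6 matrix has rank 5, and its Smith normal form has invariant factors (1,1,1,1,1).

From H_k ≅ ker(∂_k) / im(∂_{k+1}) we obtain:

  H_0: rank C_0 − rank ∂_1 = 8 − 4 = 4, and the invariant factors of ∂_1 are all 1, so H_0 ≅ Z^4.

H_0 ≅ Z^4.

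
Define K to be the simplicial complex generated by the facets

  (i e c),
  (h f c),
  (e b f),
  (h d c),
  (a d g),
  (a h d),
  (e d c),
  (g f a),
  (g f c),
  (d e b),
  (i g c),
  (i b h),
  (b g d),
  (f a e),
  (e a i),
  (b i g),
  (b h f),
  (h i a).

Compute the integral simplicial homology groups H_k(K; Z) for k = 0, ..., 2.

Fix the vertex order a < b < c < d < e < f < g < h < i and write every simplex with vertices in increasing order. Then dim K = 2 and the simplices of K are:

  0-simplices (9): a, b, c, d, e, f, g, h, i
  1-simplices (27): ad, ae, af, ag, ah, ai, bd, be, bf, bg, bh, bi, cd, ce, cf, cg, ch, ci, de, dg, dh, ef, ei, fg, fh, gi, hi
  2-simplices (18): adg, adh, aef, aei, afg, ahi, bde, bdg, bef, bfh, bgi, bhi, cde, cdh, cei, cfg, cfh, cgi

giving chain groups C_0 ≅ Z^9, C_1 ≅ Z^27, C_2 ≅ Z^18.

Boundary ∂_1: C_1 → C_0 is given by ∂[p,q] = [q] − [p].
This gives a 9×27 integer matrix of rank 8; reducing to Smith normal form yields diagonal entries (1,1,1,1,1,1,1,1).

∂_2: C_2 → C_1 maps a triangle to the signed sum of its edges. For instance
  ∂bfh = fh − bh + bf,
  ∂bde = de − be + bd.
As a 27×18 matrix over Z this has rank 17, with invariant factors (1,1,1,1,1,1,1,1,1,1,1,1,1,1,1,1,1).

Reading off H_k = ker ∂_k / im ∂_{k+1}:

  H_0: rank C_0 − rank ∂_1 = 9 − 8 = 1, and the invariant factors of ∂_1 are all 1, so H_0 ≅ Z.
  H_1: rank ker ∂_1 − rank ∂_2 = (27 − 8) − 17 = 2, and the invariant factors of ∂_2 are all 1, so H_1 ≅ Z^2.
  H_2: rank ker ∂_2 − rank ∂_3 = (18 − 17) − 0 = 1, and there is no ∂_3, so H_2 ≅ Z.

As a check, the Euler characteristic is 9 − 27 + 18 = 0, which agrees with 1 − 2 + 1 = 0.
(K is a triangulation of the torus T^2.)

H_0 = Z,  H_1 = Z^2,  H_2 = Z.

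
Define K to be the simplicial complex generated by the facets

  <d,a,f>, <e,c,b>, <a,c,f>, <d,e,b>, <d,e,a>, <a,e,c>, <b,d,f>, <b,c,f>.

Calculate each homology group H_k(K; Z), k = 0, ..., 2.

K has 6 vertices, 12 edges, 8 triangles.
rank ∂_0 = 0, rank ∂_1 = 5 ⇒ b_0 = 6 − 0 − 5 = 1; all invariant factors of ∂_1 are 1 so no torsion. So H_0 ≅ Z.
rank ∂_1 = 5, rank ∂_2 = 7 ⇒ b_1 = 12 − 5 − 7 = 0; all invariant factors of ∂_2 are 1 so no torsion. So H_1 ≅ 0.
rank ∂_2 = 7, rank ∂_3 = 0 ⇒ b_2 = 8 − 7 − 0 = 1. So H_2 ≅ Z.

H_0 = Z,  H_1 = 0,  H_2 = Z.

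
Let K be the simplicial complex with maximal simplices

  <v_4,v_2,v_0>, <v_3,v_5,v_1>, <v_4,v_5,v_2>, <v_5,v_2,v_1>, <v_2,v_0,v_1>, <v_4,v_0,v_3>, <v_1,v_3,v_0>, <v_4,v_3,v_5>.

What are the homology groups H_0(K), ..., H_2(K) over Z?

H_0 ≅ Z,  H_1 = 0,  H_2 ≅ Z.

We work with the vertex ordering v_0 < v_1 < v_2 < v_3 < v_4 < v_5. The simplices of K, each written with vertices in increasing order, are:

  0-simplices (6): [v_0], [v_1], [v_2], [v_3], [v_4], [v_5]
  1-simplices (12): [v_0,v_1], [v_0,v_2], [v_0,v_3], [v_0,v_4], [v_1,v_2], [v_1,v_3], [v_1,v_5], [v_2,v_4], [v_2,v_5], [v_3,v_4], [v_3,v_5], [v_4,v_5]
  2-simplices (8): [v_0,v_1,v_2], [v_0,v_1,v_3], [v_0,v_2,v_4], [v_0,v_3,v_4], [v_1,v_2,v_5], [v_1,v_3,v_5], [v_2,v_4,v_5], [v_3,v_4,v_5]

giving chain groups C_0 ≅ Z^6, C_1 ≅ Z^12, C_2 ≅ Z^8.

Boundary ∂_1: C_1 → C_0 sends each edge [p,q] (with p < q) to q − p. For instance
  ∂[v_1,v_3] = [v_3] − [v_1].
This gives a 6×12 integer matrix of rank 5; reducing to Smith normal form yields diagonal entries (1,1,1,1,1).

∂_2: C_2 → C_1 acts by ∂[p,q,r] = [q,r] − [p,r] + [p,q]. For instance
  ∂[v_1,v_2,v_5] = [v_2,v_5] − [v_1,v_5] + [v_1,v_2],
  ∂[v_0,v_2,v_4] = [v_2,v_4] − [v_0,v_4] + [v_0,v_2].
The resulting 12×8 matrix has rank 7, and its Smith normal form has invariant factors (1,1,1,1,1,1,1).

Reading off H_k = ker ∂_k / im ∂_{k+1}:

  H_0: rank C_0 − rank ∂_1 = 6 − 5 = 1, and the invariant factors of ∂_1 are all 1, so H_0 ≅ Z.
  H_1: rank ker ∂_1 − rank ∂_2 = (12 − 5) − 7 = 0, and the invariant factors of ∂_2 are all 1, so H_1 ≅ 0.
  H_2: rank ker ∂_2 − rank ∂_3 = (8 − 7) − 0 = 1, and there is no ∂_3, so H_2 ≅ Z.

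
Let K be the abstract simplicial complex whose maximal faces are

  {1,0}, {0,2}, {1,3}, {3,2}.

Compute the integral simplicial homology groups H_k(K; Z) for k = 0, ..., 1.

Take the total order 0 < 1 < 2 < 3 on the vertex set. Then K (dimension 1) consists of the simplices:

  0-simplices (4): [0], [1], [2], [3]
  1-simplices (4): [0,1], [0,2], [1,3], [2,3]

so the chain groups are C_0 ≅ Z^4, C_1 ≅ Z^4.

The boundary map ∂_1: C_1 → C_0 is given by ∂[p,q] = [q] − [p]. For instance
  ∂[2,3] = [3] − [2].
The 4×4 boundary matrix has rank 3 and Smith normal form diag(1,1,1).

Reading off H_k = ker ∂_k / im ∂_{k+1}:

  H_0: rank C_0 − rank ∂_1 = 4 − 3 = 1, and the invariant factors of ∂_1 are all 1, so H_0 ≅ Z.
  H_1: rank ker ∂_1 − rank ∂_2 = (4 − 3) − 0 = 1, and there is no ∂_2, so H_1 ≅ Z.

H_0 ≅ Z,  H_1 ≅ Z.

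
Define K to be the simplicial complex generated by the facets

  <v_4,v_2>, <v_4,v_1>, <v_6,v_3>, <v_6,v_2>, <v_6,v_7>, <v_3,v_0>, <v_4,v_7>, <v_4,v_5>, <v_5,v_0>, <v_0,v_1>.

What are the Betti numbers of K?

b_0 = 1, b_1 = 3.

Fix the vertex order v_0 < v_1 < v_2 < v_3 < v_4 < v_5 < v_6 < v_7 and write every simplex with vertices in increasing order. Then dim K = 1 and the simplices of K are:

  0-simplices (8): [v_0], [v_1], [v_2], [v_3], [v_4], [v_5], [v_6], [v_7]
  1-simplices (10): [v_0,v_1], [v_0,v_3], [v_0,v_5], [v_1,v_4], [v_2,v_4], [v_2,v_6], [v_3,v_6], [v_4,v_5], [v_4,v_7], [v_6,v_7]

giving chain groups C_0 ≅ Z^8, C_1 ≅ Z^10.

∂_1: C_1 → C_0 maps an edge to its endpoints' difference, ∂[p,q] = q − p. For instance
  ∂[v_0,v_3] = [v_3] − [v_0].
The 8×10 boundary matrix has rank 7 and Smith normal form diag(1,1,1,1,1,1,1).

Computing H_k = (kernel of ∂_k) / (image of ∂_{k+1}):

  H_0: rank C_0 − rank ∂_1 = 8 − 7 = 1, and the invariant factors of ∂_1 are all 1, so H_0 = Z.
  H_1: rank ker ∂_1 − rank ∂_2 = (10 − 7) − 0 = 3, and there is no ∂_2, so H_1 = Z^3.

Hence the Betti numbers are b_0 = 1, b_1 = 3.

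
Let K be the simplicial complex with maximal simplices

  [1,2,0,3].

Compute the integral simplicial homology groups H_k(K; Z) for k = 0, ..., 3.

H_0 ≅ Z,  H_1 = 0,  H_2 = 0,  H_3 = 0.

Take the total order 0 < 1 < 2 < 3 on the vertex set. Then K (dimension 3) consists of the simplices:

  0-simplices (4): [0], [1], [2], [3]
  1-simplices (6): [0,1], [0,2], [0,3], [1,2], [1,3], [2,3]
  2-simplices (4): [0,1,2], [0,1,3], [0,2,3], [1,2,3]
  3-simplices (1): [0,1,2,3]

Hence C_0 ≅ Z^4, C_1 ≅ Z^6, C_2 ≅ Z^4, C_3 ≅ Z^1.

Boundary ∂_1: C_1 → C_0 sends each edge [p,q] (with p < q) to q − p. For instance
  ∂[2,3] = [3] − [2].
As a 4×6 matrix over Z this has rank 3, with invariant factors (1,1,1).

Boundary ∂_2: C_2 → C_1 sends each 2-simplex [p,q,r] to [q,r] − [p,r] + [p,q]. For instance
  ∂[0,2,3] = [2,3] − [0,3] + [0,2],
  ∂[1,2,3] = [2,3] − [1,3] + [1,2].
This gives a 6×4 integer matrix of rank 3; reducing to Smith normal form yields diagonal entries (1,1,1).

The boundary map ∂_3: C_3 → C_2 sends each 3-simplex σ to the alternating sum Σ_i (−1)^i (σ with its i-th vertex removed). For instance
  ∂[0,1,2,3] = [1,2,3] − [0,2,3] + [0,1,3] − [0,1,2].
The resulting 4×1 matrix has rank 1, and its Smith normal form has invariant factors (1).

From H_k ≅ ker(∂_k) / im(∂_{k+1}) we obtain:

  H_0: rank C_0 − rank ∂_1 = 4 − 3 = 1, and the invariant factors of ∂_1 are all 1, so H_0 = Z.
  H_1: rank ker ∂_1 − rank ∂_2 = (6 − 3) − 3 = 0, and the invariant factors of ∂_2 are all 1, so H_1 = 0.
  H_2: rank ker ∂_2 − rank ∂_3 = (4 − 3) − 1 = 0, and the invariant factors of ∂_3 are all 1, so H_2 = 0.
  H_3: rank ker ∂_3 − rank ∂_4 = (1 − 1) − 0 = 0, and there is no ∂_4, so H_3 = 0.

As a check, the Euler characteristic is 4 − 6 + 4 − 1 = 1, which agrees with 1 − 0 + 0 − 0 = 1.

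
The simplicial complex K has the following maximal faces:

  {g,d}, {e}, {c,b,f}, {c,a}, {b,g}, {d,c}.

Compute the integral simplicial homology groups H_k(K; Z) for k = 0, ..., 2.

We work with the vertex ordering a < b < c < d < e < f < g. The simplices of K, each written with vertices in increasing order, are:

  0-simplices (7): a, b, c, d, e, f, g
  1-simplices (7): ac, bc, bf, bg, cd, cf, dg
  2-simplices (1): bcf

Hence C_0 ≅ Z^7, C_1 ≅ Z^7, C_2 ≅ Z^1.

∂_1: C_1 → C_0 is given by ∂[p,q] = [q] − [p]. For instance
  ∂ac = c − a.
As a 7×7 matrix over Z this has rank 5, with invariant factors (1,1,1,1,1).

Boundary ∂_2: C_2 → C_1 acts by ∂[p,q,r] = [q,r] − [p,r] + [p,q]. For instance
  ∂bcf = cf − bf + bc.
The 7×1 boundary matrix has rank 1 and Smith normal form diag(1).

Reading off H_k = ker ∂_k / im ∂_{k+1}:

  H_0: rank C_0 − rank ∂_1 = 7 − 5 = 2, and the invariant factors of ∂_1 are all 1, so H_0 ≅ Z^2.
  H_1: rank ker ∂_1 − rank ∂_2 = (7 − 5) − 1 = 1, and the invariant factors of ∂_2 are all 1, so H_1 ≅ Z.
  H_2: rank ker ∂_2 − rank ∂_3 = (1 − 1) − 0 = 0, and there is no ∂_3, so H_2 ≅ 0.

As a check, the Euler characteristic is 7 − 7 + 1 = 1, which agrees with 2 − 1 + 0 = 1.

H_0 ≅ Z^2,  H_1 ≅ Z,  H_2 = 0.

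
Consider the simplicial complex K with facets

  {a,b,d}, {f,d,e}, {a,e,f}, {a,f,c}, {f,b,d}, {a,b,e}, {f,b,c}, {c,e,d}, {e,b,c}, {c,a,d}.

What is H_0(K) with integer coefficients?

Order the vertices as a < b < c < d < e < f. Listing each simplex with vertices in this order, K has dimension 2 with simplices:

  0-simplices (6): a, b, c, d, e, f
  1-simplices (15): ab, ac, ad, ae, af, bc, bd, be, bf, cd, ce, cf, de, df, ef
  2-simplices (10): abd, abe, acd, acf, aef, bce, bcf, bdf, cde, def

so the chain groups are C_0 ≅ Z^6, C_1 ≅ Z^15, C_2 ≅ Z^10.

The boundary map ∂_1: C_1 → C_0 sends each edge [p,q] (with p < q) to q − p. For instance
  ∂ce = e − c.
This gives a 6×15 integer matrix of rank 5; reducing to Smith normal form yields diagonal entries (1,1,1,1,1).

∂_2: C_2 → C_1 maps a triangle to the signed sum of its edges. For instance
  ∂bdf = df − bf + bd,
  ∂abe = be − ae + ab.
This gives a 15×10 integer matrix of rank 10; reducing to Smith normal form yields diagonal entries (1,1,1,1,1,1,1,1,1,2).

Now H_k = ker ∂_k / im ∂_{k+1}, so:

  H_0: rank C_0 − rank ∂_1 = 6 − 5 = 1, and the invariant factors of ∂_1 are all 1, so H_0 = Z.

H_0 = Z.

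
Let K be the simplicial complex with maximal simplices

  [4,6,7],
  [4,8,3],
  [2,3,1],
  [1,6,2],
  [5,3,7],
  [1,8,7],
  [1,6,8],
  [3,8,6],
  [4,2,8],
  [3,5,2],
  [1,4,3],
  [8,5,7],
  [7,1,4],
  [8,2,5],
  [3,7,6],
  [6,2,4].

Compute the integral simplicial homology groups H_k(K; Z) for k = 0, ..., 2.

K has 8 vertices, 24 edges, 16 triangles.
rank ∂_0 = 0, rank ∂_1 = 7 ⇒ b_0 = 8 − 0 − 7 = 1; all invariant factors of ∂_1 are 1 so no torsion. So H_0 = Z.
rank ∂_1 = 7, rank ∂_2 = 15 ⇒ b_1 = 24 − 7 − 15 = 2; all invariant factors of ∂_2 are 1 so no torsion. So H_1 = Z^2.
rank ∂_2 = 15, rank ∂_3 = 0 ⇒ b_2 = 16 − 15 − 0 = 1. So H_2 = Z.

H_0 = Z,  H_1 = Z^2,  H_2 = Z.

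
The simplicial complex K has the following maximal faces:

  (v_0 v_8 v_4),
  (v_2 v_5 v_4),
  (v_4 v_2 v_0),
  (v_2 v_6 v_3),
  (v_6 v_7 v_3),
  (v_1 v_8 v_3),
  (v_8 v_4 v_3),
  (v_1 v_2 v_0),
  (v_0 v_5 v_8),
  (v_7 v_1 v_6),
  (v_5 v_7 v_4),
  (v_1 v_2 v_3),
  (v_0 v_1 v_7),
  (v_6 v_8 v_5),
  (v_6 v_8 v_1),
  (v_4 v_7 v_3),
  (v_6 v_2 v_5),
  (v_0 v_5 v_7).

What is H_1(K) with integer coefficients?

H_1 = Z ⊕ Z/2Z.

We work with the vertex ordering v_0 < v_1 < v_2 < v_3 < v_4 < v_5 < v_6 < v_7 < v_8. The simplices of K, each written with vertices in increasing order, are:

  0-simplices (9): [v_0], [v_1], [v_2], [v_3], [v_4], [v_5], [v_6], [v_7], [v_8]
  1-simplices (27): (27 of them)
  2-simplices (18): (18 of them)

so the chain groups are C_0 ≅ Z^9, C_1 ≅ Z^27, C_2 ≅ Z^18.

The boundary map ∂_1: C_1 → C_0 maps an edge to its endpoints' difference, ∂[p,q] = q − p.
The 9×27 boundary matrix has rank 8 and Smith normal form diag(1,1,1,1,1,1,1,1).

The boundary map ∂_2: C_2 → C_1 maps a triangle to the signed sum of its edges. For instance
  ∂[v_1,v_3,v_8] = [v_3,v_8] − [v_1,v_8] + [v_1,v_3],
  ∂[v_2,v_3,v_6] = [v_3,v_6] − [v_2,v_6] + [v_2,v_3].
The 27×18 boundary matrix has rank 18 and Smith normal form diag(1,1,1,1,1,1,1,1,1,1,1,1,1,1,1,1,1,2).

From H_k ≅ ker(∂_k) / im(∂_{k+1}) we obtain:

  H_1: rank ker ∂_1 − rank ∂_2 = (27 − 8) − 18 = 1, and ∂_2 has invariant factor 2 > 1, so H_1 = Z ⊕ Z/2Z.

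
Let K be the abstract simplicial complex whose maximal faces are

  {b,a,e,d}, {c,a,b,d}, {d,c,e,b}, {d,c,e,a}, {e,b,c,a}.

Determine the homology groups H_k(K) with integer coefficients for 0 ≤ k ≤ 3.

H_0 ≅ Z,  H_1 = 0,  H_2 = 0,  H_3 ≅ Z.

Take the total order a < b < c < d < e on the vertex set. Then K (dimension 3) consists of the simplices:

  0-simplices (5): a, b, c, d, e
  1-simplices (10): ab, ac, ad, ae, bc, bd, be, cd, ce, de
  2-simplices (10): abc, abd, abe, acd, ace, ade, bcd, bce, bde, cde
  3-simplices (5): abcd, abce, abde, acde, bcde

so the chain groups are C_0 ≅ Z^5, C_1 ≅ Z^10, C_2 ≅ Z^10, C_3 ≅ Z^5.

Boundary ∂_1: C_1 → C_0 maps an edge to its endpoints' difference, ∂[p,q] = q − p. For instance
  ∂bc = c − b.
As a 5×10 matrix over Z this has rank 4, with invariant factors (1,1,1,1).

The boundary map ∂_2: C_2 → C_1 acts by ∂[p,q,r] = [q,r] − [p,r] + [p,q]. For instance
  ∂ace = ce − ae + ac,
  ∂bde = de − be + bd.
The resulting 10×10 matrix has rank 6, and its Smith normal form has invariant factors (1,1,1,1,1,1).

∂_3: C_3 → C_2 sends each 3-simplex σ to the alternating sum Σ_i (−1)^i (σ with its i-th vertex removed). For instance
  ∂abcd = bcd − acd + abd − abc,
  ∂abce = bce − ace + abe − abc.
This gives a 10×5 integer matrix of rank 4; reducing to Smith normal form yields diagonal entries (1,1,1,1).

Reading off H_k = ker ∂_k / im ∂_{k+1}:

  H_0: rank C_0 − rank ∂_1 = 5 − 4 = 1, and the invariant factors of ∂_1 are all 1, so H_0 = Z.
  H_1: rank ker ∂_1 − rank ∂_2 = (10 − 4) − 6 = 0, and the invariant factors of ∂_2 are all 1, so H_1 = 0.
  H_2: rank ker ∂_2 − rank ∂_3 = (10 − 6) − 4 = 0, and the invariant factors of ∂_3 are all 1, so H_2 = 0.
  H_3: rank ker ∂_3 − rank ∂_4 = (5 − 4) − 0 = 1, and there is no ∂_4, so H_3 = Z.

As a check, the Euler characteristic is 5 − 10 + 10 − 5 = 0, which agrees with 1 − 0 + 0 − 1 = 0.
(K is a triangulation of the 3-sphere S^3.)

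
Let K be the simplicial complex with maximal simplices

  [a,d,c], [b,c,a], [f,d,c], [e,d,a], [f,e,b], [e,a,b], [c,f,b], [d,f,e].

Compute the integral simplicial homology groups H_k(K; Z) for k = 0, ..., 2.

H_0 = Z,  H_1 = 0,  H_2 = Z.

K has 6 vertices, 12 edges, 8 triangles.
rank ∂_0 = 0, rank ∂_1 = 5 ⇒ b_0 = 6 − 0 − 5 = 1; all invariant factors of ∂_1 are 1 so no torsion. So H_0 ≅ Z.
rank ∂_1 = 5, rank ∂_2 = 7 ⇒ b_1 = 12 − 5 − 7 = 0; all invariant factors of ∂_2 are 1 so no torsion. So H_1 ≅ 0.
rank ∂_2 = 7, rank ∂_3 = 0 ⇒ b_2 = 8 − 7 − 0 = 1. So H_2 ≅ Z.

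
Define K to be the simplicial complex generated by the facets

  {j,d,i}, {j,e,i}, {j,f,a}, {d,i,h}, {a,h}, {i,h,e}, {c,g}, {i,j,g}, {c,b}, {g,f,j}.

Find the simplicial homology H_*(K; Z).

H_0 ≅ Z,  H_1 ≅ Z,  H_2 = 0.

Take the total order a < b < c < d < e < f < g < h < i < j on the vertex set. Then K (dimension 2) consists of the simplices:

  0-simplices (10): a, b, c, d, e, f, g, h, i, j
  1-simplices (17): af, ah, aj, bc, cg, dh, di, dj, eh, ei, ej, fg, fj, gi, gj, hi, ij
  2-simplices (7): afj, dhi, dij, ehi, eij, fgj, gij

giving chain groups C_0 ≅ Z^10, C_1 ≅ Z^17, C_2 ≅ Z^7.

∂_1: C_1 → C_0 is given by ∂[p,q] = [q] − [p]. For instance
  ∂fj = j − f.
As a 10×17 matrix over Z this has rank 9, with invariant factors (1,1,1,1,1,1,1,1,1).

The boundary map ∂_2: C_2 → C_1 acts by ∂[p,q,r] = [q,r] − [p,r] + [p,q]. For instance
  ∂dhi = hi − di + dh,
  ∂eij = ij − ej + ei.
This gives a 17×7 integer matrix of rank 7; reducing to Smith normal form yields diagonal entries (1,1,1,1,1,1,1).

Reading off H_k = ker ∂_k / im ∂_{k+1}:

  H_0: rank C_0 − rank ∂_1 = 10 − 9 = 1, and the invariant factors of ∂_1 are all 1, so H_0 = Z.
  H_1: rank ker ∂_1 − rank ∂_2 = (17 − 9) − 7 = 1, and the invariant factors of ∂_2 are all 1, so H_1 = Z.
  H_2: rank ker ∂_2 − rank ∂_3 = (7 − 7) − 0 = 0, and there is no ∂_3, so H_2 = 0.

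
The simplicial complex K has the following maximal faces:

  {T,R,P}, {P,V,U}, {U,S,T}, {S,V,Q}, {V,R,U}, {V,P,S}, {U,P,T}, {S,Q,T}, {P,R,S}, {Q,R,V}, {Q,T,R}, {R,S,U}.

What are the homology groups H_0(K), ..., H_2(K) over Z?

Fix the vertex order P < Q < R < S < T < U < V and write every simplex with vertices in increasing order. Then dim K = 2 and the simplices of K are:

  0-simplices (7): P, Q, R, S, T, U, V
  1-simplices (18): PR, PS, PT, PU, PV, QR, QS, QT, QV, RS, RT, RU, RV, ST, SU, SV, TU, UV
  2-simplices (12): PRS, PRT, PSV, PTU, PUV, QRT, QRV, QST, QSV, RSU, RUV, STU

so the chain groups are C_0 ≅ Z^7, C_1 ≅ Z^18, C_2 ≅ Z^12.

The boundary map ∂_1: C_1 → C_0 sends each edge [p,q] (with p < q) to q − p. For instance
  ∂RU = U − R.
This gives a 7×18 integer matrix of rank 6; reducing to Smith normal form yields diagonal entries (1,1,1,1,1,1).

Boundary ∂_2: C_2 → C_1 maps a triangle to the signed sum of its edges. For instance
  ∂PSV = SV − PV + PS,
  ∂STU = TU − SU + ST.
This gives a 18×12 integer matrix of rank 12; reducing to Smith normal form yields diagonal entries (1,1,1,1,1,1,1,1,1,1,1,2).

From H_k ≅ ker(∂_k) / im(∂_{k+1}) we obtain:

  H_0: rank C_0 − rank ∂_1 = 7 − 6 = 1, and the invariant factors of ∂_1 are all 1, so H_0 = Z.
  H_1: rank ker ∂_1 − rank ∂_2 = (18 − 6) − 12 = 0, and ∂_2 has invariant factor 2 > 1, so H_1 = Z/2.
  H_2: rank ker ∂_2 − rank ∂_3 = (12 − 12) − 0 = 0, and there is no ∂_3, so H_2 = 0.

As a check, the Euler characteristic is 7 − 18 + 12 = 1, which agrees with 1 − 0 + 0 = 1.

H_0 ≅ Z,  H_1 ≅ Z/2,  H_2 = 0.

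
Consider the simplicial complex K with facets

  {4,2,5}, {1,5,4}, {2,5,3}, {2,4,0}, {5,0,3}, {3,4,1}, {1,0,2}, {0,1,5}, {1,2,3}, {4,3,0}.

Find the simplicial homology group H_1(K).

H_1 = Z/2.

Order the vertices as 0 < 1 < 2 < 3 < 4 < 5. Listing each simplex with vertices in this order, K has dimension 2 with simplices:

  0-simplices (6): [0], [1], [2], [3], [4], [5]
  1-simplices (15): [0,1], [0,2], [0,3], [0,4], [0,5], [1,2], [1,3], [1,4], [1,5], [2,3], [2,4], [2,5], [3,4], [3,5], [4,5]
  2-simplices (10): [0,1,2], [0,1,5], [0,2,4], [0,3,4], [0,3,5], [1,2,3], [1,3,4], [1,4,5], [2,3,5], [2,4,5]

giving chain groups C_0 ≅ Z^6, C_1 ≅ Z^15, C_2 ≅ Z^10.

Boundary ∂_1: C_1 → C_0 is given by ∂[p,q] = [q] − [p]. For instance
  ∂[2,4] = [4] − [2].
The resulting 6×15 matrix has rank 5, and its Smith normal form has invariant factors (1,1,1,1,1).

Boundary ∂_2: C_2 → C_1 maps a triangle to the signed sum of its edges. For instance
  ∂[2,3,5] = [3,5] − [2,5] + [2,3],
  ∂[0,2,4] = [2,4] − [0,4] + [0,2].
The resulting 15×10 matrix has rank 10, and its Smith normal form has invariant factors (1,1,1,1,1,1,1,1,1,2).

From H_k ≅ ker(∂_k) / im(∂_{k+1}) we obtain:

  H_1: rank ker ∂_1 − rank ∂_2 = (15 − 5) − 10 = 0, and ∂_2 has invariant factor 2 > 1, so H_1 = Z/2.

(K is a triangulation of the real projective plane RP^2.)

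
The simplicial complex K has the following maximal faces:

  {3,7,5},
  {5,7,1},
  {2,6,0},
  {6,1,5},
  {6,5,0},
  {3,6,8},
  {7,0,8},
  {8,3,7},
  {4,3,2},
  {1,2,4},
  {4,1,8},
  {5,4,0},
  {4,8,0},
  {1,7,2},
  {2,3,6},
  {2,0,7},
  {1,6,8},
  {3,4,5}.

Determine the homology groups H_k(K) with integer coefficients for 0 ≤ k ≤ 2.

H_0 = Z,  H_1 = Z^2,  H_2 = Z.

Fix the vertex order 0 < 1 < 2 < 3 < 4 < 5 < 6 < 7 < 8 and write every simplex with vertices in increasing order. Then dim K = 2 and the simplices of K are:

  0-simplices (9): [0], [1], [2], [3], [4], [5], [6], [7], [8]
  1-simplices (27): (27 of them)
  2-simplices (18): [0,2,6], [0,2,7], [0,4,5], [0,4,8], [0,5,6], [0,7,8], [1,2,4], [1,2,7], [1,4,8], [1,5,6], [1,5,7], [1,6,8], [2,3,4], [2,3,6], [3,4,5], [3,5,7], [3,6,8], [3,7,8]

Hence C_0 ≅ Z^9, C_1 ≅ Z^27, C_2 ≅ Z^18.

∂_1: C_1 → C_0 maps an edge to its endpoints' difference, ∂[p,q] = q − p. For instance
  ∂[0,5] = [5] − [0].
The resulting 9×27 matrix has rank 8, and its Smith normal form has invariant factors (1,1,1,1,1,1,1,1).

Boundary ∂_2: C_2 → C_1 sends each 2-simplex [p,q,r] to [q,r] − [p,r] + [p,q]. For instance
  ∂[1,4,8] = [4,8] − [1,8] + [1,4],
  ∂[1,5,7] = [5,7] − [1,7] + [1,5].
The resulting 27×18 matrix has rank 17, and its Smith normal form has invariant factors (1,1,1,1,1,1,1,1,1,1,1,1,1,1,1,1,1).

Reading off H_k = ker ∂_k / im ∂_{k+1}:

  H_0: rank C_0 − rank ∂_1 = 9 − 8 = 1, and the invariant factors of ∂_1 are all 1, so H_0 = Z.
  H_1: rank ker ∂_1 − rank ∂_2 = (27 − 8) − 17 = 2, and the invariant factors of ∂_2 are all 1, so H_1 = Z^2.
  H_2: rank ker ∂_2 − rank ∂_3 = (18 − 17) − 0 = 1, and there is no ∂_3, so H_2 = Z.

As a check, the Euler characteristic is 9 − 27 + 18 = 0, which agrees with 1 − 2 + 1 = 0.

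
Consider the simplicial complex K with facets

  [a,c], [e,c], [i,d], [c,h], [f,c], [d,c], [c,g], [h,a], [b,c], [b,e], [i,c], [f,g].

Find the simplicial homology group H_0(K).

H_0 ≅ Z.

Fix the vertex order a < b < c < d < e < f < g < h < i and write every simplex with vertices in increasing order. Then dim K = 1 and the simplices of K are:

  0-simplices (9): a, b, c, d, e, f, g, h, i
  1-simplices (12): ac, ah, bc, be, cd, ce, cf, cg, ch, ci, di, fg

so the chain groups are C_0 ≅ Z^9, C_1 ≅ Z^12.

∂_1: C_1 → C_0 maps an edge to its endpoints' difference, ∂[p,q] = q − p. For instance
  ∂ah = h − a.
The resulting 9×12 matrix has rank 8, and its Smith normal form has invariant factors (1,1,1,1,1,1,1,1).

Now H_k = ker ∂_k / im ∂_{k+1}, so:

  H_0: rank C_0 − rank ∂_1 = 9 − 8 = 1, and the invariant factors of ∂_1 are all 1, so H_0 ≅ Z.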